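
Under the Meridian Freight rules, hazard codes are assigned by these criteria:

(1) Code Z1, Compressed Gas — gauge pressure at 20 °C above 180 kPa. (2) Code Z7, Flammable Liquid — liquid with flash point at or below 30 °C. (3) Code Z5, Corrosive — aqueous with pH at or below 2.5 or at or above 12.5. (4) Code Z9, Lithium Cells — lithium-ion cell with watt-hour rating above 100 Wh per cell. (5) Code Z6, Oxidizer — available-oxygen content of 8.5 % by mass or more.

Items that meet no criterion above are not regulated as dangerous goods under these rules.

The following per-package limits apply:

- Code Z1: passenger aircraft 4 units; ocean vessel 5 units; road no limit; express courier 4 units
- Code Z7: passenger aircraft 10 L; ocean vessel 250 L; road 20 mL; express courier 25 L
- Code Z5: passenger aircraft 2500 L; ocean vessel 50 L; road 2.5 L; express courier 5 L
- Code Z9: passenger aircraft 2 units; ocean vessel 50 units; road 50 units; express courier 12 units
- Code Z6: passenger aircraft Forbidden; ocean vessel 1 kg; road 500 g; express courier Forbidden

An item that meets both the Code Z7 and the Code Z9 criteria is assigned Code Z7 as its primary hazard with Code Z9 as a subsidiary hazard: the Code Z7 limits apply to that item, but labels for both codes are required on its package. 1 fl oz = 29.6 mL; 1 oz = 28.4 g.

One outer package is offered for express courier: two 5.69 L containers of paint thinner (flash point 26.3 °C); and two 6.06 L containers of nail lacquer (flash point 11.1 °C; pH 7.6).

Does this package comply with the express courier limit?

Yes

Flash point 26.3 °C meets the Code Z7 criterion (Flammable Liquid), so the paint thinner is Code Z7.
The nail lacquer has flash point 11.1 °C, which is ≤ 30 °C, so it is Code Z7 (Flammable Liquid).
Total Code Z7: (two 5.69 L containers = 11.38 L) + (two 6.06 L containers = 12.12 L) = 23.5 L.
That is within the Code Z7 express courier limit of 25 L.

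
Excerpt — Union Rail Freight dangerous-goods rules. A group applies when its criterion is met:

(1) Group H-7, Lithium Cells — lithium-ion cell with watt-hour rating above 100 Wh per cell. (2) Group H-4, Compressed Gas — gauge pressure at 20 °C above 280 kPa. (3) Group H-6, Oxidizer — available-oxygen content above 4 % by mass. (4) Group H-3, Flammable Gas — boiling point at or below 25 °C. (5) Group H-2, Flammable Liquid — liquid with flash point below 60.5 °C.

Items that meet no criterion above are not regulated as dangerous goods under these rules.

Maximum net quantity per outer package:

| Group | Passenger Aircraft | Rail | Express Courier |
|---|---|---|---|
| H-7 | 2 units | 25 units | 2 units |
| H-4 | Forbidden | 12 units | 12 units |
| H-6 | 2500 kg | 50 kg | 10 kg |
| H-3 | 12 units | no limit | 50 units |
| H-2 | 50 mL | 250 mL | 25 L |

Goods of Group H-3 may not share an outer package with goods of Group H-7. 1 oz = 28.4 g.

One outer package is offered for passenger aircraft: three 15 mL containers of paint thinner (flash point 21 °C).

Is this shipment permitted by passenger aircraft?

Yes

Paint thinner: flash point 21 °C < 60.5 °C → Group H-2 (Flammable Liquid).
Group H-2 quantity: three 15 mL containers = 45 mL.
45 mL ≤ 50 mL (passenger aircraft limit, Group H-2) — within limit.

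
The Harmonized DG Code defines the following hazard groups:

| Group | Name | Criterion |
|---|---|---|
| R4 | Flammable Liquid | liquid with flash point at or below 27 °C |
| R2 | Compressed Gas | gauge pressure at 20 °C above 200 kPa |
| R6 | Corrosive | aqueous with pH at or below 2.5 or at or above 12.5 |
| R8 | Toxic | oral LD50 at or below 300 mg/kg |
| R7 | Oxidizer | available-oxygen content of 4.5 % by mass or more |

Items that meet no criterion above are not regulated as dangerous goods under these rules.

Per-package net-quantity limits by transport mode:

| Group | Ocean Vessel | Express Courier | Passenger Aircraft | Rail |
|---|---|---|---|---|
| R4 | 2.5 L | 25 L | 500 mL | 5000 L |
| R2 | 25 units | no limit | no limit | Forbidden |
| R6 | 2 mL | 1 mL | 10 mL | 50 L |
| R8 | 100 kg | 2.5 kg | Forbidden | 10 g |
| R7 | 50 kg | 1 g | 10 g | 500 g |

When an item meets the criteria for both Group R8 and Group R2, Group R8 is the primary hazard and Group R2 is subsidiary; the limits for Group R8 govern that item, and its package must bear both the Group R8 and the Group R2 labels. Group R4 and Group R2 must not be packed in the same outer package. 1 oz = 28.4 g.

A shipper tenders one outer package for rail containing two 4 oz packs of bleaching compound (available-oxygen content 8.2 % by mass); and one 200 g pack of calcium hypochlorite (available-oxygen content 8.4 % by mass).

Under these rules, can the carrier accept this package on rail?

Yes

The bleaching compound has available-oxygen content 8.2 % by mass, which is ≥ 4.5 % by mass, so it is Group R7 (Oxidizer).
With available-oxygen content 8.4 % by mass (≥ 4.5 % by mass), the calcium hypochlorite falls in Group R7.
Total Group R7: (two 4 oz packs = 227.2 g) + 200 g = 427.2 g.
427.2 g ≤ 500 g (rail limit, Group R7) — within limit.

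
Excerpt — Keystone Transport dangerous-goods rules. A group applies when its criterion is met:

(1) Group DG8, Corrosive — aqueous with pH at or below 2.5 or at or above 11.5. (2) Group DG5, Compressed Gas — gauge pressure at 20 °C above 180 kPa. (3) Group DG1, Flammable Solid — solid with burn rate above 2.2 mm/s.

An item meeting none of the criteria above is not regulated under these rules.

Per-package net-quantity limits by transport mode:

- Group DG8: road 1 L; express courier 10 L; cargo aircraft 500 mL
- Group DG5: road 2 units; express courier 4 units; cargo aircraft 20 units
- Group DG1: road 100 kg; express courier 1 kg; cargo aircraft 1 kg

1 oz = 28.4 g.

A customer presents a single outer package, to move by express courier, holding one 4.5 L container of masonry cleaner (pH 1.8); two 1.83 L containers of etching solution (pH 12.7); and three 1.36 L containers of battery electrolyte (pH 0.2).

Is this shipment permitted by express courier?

No

pH 1.8 meets the Group DG8 criterion (Corrosive), so the masonry cleaner is Group DG8.
Etching solution: pH 12.7 ≥ 11.5 → Group DG8 (Corrosive).
With pH 0.2 (≤ 2.5), the battery electrolyte falls in Group DG8.
Total Group DG8: 4.5 L + (two 1.83 L containers = 3.66 L) + (three 1.36 L containers = 4.08 L) = 12.24 L.
12.24 L exceeds the express courier limit of 10 L for Group DG8.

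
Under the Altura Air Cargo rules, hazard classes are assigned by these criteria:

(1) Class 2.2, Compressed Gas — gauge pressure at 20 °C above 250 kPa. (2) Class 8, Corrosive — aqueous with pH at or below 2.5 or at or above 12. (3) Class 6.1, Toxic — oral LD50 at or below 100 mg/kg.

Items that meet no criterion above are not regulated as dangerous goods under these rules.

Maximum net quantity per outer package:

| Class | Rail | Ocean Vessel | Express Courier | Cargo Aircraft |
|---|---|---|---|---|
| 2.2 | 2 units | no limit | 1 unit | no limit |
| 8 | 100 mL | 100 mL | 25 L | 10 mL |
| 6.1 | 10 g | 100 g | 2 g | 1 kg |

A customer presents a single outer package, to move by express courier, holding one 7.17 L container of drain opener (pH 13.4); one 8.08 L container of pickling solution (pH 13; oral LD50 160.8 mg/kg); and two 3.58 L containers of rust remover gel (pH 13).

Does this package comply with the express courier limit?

Yes

With pH 13.4 (≥ 12), the drain opener falls in Class 8.
The pickling solution has pH 13, which is ≥ 12, so it is Class 8 (Corrosive).
The rust remover gel has pH 13, which is ≥ 12, so it is Class 8 (Corrosive).
Class 8 net quantity: 7.17 L + 8.08 L + (two 3.58 L containers = 7.16 L) = 22.41 L.
22.41 L ≤ 25 L (express courier limit, Class 8) — within limit.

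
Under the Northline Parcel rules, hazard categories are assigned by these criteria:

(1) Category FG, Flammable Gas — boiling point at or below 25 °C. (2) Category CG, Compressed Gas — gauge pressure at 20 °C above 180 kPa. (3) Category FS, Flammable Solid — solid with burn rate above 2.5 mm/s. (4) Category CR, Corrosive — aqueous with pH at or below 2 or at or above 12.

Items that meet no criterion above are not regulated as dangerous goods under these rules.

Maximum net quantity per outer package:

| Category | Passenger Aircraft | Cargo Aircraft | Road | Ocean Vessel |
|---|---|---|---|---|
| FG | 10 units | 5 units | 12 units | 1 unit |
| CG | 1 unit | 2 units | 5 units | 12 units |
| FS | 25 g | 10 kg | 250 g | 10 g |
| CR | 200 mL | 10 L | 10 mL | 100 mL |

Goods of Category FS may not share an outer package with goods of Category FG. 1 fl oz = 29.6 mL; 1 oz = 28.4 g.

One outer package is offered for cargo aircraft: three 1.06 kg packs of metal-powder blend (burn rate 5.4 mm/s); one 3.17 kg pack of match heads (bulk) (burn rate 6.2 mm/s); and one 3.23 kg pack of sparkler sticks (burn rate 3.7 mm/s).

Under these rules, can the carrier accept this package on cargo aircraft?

Metal-powder blend: burn rate 5.4 mm/s > 2.5 mm/s → Category FS (Flammable Solid).
Match heads (bulk): burn rate 6.2 mm/s > 2.5 mm/s → Category FS (Flammable Solid).
Sparkler sticks: burn rate 3.7 mm/s > 2.5 mm/s → Category FS (Flammable Solid).
Category FS net quantity: (three 1.06 kg packs = 3.18 kg) + 3.17 kg + 3.23 kg = 9.58 kg.
That is within the Category FS cargo aircraft limit of 10 kg.

Yes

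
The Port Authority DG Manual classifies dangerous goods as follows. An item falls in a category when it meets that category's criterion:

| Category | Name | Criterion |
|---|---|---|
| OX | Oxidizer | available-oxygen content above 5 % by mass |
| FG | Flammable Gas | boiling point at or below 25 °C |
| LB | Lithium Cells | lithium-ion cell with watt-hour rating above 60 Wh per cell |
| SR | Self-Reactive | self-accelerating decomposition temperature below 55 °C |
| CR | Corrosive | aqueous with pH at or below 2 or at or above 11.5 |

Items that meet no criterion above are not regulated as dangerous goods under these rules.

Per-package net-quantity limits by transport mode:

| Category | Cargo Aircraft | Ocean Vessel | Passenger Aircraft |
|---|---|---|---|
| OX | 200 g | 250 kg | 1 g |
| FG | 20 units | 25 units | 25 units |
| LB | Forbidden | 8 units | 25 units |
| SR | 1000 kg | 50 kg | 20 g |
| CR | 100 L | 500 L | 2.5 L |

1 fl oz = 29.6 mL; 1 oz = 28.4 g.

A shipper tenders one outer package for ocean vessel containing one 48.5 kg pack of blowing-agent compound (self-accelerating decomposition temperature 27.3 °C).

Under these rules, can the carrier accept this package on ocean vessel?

Blowing-agent compound: self-accelerating decomposition temperature 27.3 °C < 55 °C → Category SR (Self-Reactive).
Category SR quantity: 48.5 kg.
That is within the Category SR ocean vessel limit of 50 kg.

Yes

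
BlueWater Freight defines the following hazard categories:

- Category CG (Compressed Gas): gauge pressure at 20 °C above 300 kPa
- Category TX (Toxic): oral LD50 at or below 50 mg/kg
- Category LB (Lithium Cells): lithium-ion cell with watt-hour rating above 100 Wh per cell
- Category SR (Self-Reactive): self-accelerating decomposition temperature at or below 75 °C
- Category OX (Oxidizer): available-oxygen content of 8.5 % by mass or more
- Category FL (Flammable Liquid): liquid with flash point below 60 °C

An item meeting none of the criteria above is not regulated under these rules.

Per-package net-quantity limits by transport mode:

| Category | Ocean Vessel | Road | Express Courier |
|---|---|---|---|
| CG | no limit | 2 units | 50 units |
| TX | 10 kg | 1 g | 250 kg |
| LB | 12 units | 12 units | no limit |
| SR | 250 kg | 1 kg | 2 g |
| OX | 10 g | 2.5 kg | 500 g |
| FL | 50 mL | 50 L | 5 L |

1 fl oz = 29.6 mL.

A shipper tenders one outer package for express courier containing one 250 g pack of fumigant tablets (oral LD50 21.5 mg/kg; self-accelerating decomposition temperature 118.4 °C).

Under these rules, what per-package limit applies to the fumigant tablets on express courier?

250 kg

Fumigant tablets: oral LD50 21.5 mg/kg ≤ 50 mg/kg → Category TX (Toxic).
The express courier limit for Category TX is 250 kg.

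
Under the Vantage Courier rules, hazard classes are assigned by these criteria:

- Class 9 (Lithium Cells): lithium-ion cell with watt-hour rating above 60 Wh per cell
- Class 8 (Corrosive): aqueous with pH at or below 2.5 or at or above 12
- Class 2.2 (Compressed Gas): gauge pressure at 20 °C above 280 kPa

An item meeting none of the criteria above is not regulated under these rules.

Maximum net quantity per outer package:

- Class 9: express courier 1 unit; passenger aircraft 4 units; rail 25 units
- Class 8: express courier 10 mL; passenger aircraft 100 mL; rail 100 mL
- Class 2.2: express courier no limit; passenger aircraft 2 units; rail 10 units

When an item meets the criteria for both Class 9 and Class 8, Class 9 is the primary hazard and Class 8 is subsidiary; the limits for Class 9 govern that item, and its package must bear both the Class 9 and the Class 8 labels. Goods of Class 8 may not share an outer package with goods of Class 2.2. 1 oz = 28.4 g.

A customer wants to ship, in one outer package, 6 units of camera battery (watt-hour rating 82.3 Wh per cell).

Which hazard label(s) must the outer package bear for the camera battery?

Class 9

With watt-hour rating 82.3 Wh per cell (> 60 Wh per cell), the camera battery falls in Class 9.
Only the Class 9 label is required.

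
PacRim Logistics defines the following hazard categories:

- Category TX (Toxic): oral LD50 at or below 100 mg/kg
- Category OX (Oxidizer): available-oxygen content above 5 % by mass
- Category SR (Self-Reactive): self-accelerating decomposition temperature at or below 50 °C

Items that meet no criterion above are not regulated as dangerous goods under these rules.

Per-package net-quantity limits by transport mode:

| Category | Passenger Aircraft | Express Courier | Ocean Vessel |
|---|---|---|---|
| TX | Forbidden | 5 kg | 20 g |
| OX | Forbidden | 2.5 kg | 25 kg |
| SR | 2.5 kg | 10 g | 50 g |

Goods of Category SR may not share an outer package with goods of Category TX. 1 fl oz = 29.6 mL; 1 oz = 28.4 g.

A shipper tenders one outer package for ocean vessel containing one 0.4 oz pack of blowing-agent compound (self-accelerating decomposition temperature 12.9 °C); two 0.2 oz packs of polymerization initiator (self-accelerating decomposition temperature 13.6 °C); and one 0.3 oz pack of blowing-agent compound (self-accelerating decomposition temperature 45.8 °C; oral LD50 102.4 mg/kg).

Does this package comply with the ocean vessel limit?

Yes

With self-accelerating decomposition temperature 12.9 °C (≤ 50 °C), the blowing-agent compound falls in Category SR.
With self-accelerating decomposition temperature 13.6 °C (≤ 50 °C), the polymerization initiator falls in Category SR.
With self-accelerating decomposition temperature 45.8 °C (≤ 50 °C), the blowing-agent compound falls in Category SR.
Total Category SR: (one 0.4 oz pack = 11.36 g) + (two 0.2 oz packs = 11.36 g) + (one 0.3 oz pack = 8.52 g) = 31.24 g.
31.24 g ≤ 50 g (ocean vessel limit, Category SR) — within limit.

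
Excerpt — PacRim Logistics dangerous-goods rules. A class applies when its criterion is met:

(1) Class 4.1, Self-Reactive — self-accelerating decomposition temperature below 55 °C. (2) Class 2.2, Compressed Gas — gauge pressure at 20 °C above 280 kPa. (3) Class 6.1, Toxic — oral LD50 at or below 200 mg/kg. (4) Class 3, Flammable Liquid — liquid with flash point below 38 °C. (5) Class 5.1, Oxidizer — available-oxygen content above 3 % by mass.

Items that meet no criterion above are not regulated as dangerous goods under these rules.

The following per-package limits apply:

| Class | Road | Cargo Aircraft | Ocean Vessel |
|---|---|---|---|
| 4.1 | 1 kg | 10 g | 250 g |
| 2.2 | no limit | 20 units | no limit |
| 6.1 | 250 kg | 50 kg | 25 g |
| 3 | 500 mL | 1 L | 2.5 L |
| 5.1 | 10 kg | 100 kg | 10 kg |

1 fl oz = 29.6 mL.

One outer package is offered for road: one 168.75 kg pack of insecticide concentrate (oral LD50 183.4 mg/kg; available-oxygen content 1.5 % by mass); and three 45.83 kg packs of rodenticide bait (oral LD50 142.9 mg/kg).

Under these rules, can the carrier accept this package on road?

No

With oral LD50 183.4 mg/kg (≤ 200 mg/kg), the insecticide concentrate falls in Class 6.1.
Rodenticide bait: oral LD50 142.9 mg/kg ≤ 200 mg/kg → Class 6.1 (Toxic).
Total Class 6.1: 168.75 kg + (three 45.83 kg packs = 137.49 kg) = 306.24 kg.
306.24 kg exceeds the road limit of 250 kg for Class 6.1.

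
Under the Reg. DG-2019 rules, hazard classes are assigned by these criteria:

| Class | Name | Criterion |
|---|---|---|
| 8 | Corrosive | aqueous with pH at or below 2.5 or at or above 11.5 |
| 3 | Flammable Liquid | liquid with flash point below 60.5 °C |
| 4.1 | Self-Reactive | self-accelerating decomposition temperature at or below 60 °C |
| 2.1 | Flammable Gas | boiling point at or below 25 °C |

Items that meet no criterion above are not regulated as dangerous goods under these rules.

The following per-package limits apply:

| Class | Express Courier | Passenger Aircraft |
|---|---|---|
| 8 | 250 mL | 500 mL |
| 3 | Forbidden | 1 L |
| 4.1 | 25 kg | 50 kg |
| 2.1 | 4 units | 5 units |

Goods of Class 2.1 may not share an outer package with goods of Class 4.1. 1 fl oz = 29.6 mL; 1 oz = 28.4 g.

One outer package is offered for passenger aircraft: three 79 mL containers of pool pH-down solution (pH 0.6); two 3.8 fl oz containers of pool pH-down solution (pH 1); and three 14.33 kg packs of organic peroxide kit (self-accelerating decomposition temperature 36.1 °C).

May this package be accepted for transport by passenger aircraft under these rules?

With pH 0.6 (≤ 2.5), the pool pH-down solution falls in Class 8.
The pool pH-down solution has pH 1, which is ≤ 2.5, so it is Class 8 (Corrosive).
Organic peroxide kit: self-accelerating decomposition temperature 36.1 °C ≤ 60 °C → Class 4.1 (Self-Reactive).
Class 8 net quantity: (three 79 mL containers = 237 mL) + (two 3.8 fl oz containers = 224.96 mL) = 461.96 mL.
461.96 mL ≤ 500 mL (passenger aircraft limit, Class 8) — within limit.
Class 4.1 quantity: three 14.33 kg packs = 42.99 kg.
That is within the Class 4.1 passenger aircraft limit of 50 kg.
The segregation rule (Class 2.1 with Class 4.1) does not apply to Class 8 with Class 4.1.
Every hazard class is within its passenger aircraft limit and no segregation rule is violated.

Yes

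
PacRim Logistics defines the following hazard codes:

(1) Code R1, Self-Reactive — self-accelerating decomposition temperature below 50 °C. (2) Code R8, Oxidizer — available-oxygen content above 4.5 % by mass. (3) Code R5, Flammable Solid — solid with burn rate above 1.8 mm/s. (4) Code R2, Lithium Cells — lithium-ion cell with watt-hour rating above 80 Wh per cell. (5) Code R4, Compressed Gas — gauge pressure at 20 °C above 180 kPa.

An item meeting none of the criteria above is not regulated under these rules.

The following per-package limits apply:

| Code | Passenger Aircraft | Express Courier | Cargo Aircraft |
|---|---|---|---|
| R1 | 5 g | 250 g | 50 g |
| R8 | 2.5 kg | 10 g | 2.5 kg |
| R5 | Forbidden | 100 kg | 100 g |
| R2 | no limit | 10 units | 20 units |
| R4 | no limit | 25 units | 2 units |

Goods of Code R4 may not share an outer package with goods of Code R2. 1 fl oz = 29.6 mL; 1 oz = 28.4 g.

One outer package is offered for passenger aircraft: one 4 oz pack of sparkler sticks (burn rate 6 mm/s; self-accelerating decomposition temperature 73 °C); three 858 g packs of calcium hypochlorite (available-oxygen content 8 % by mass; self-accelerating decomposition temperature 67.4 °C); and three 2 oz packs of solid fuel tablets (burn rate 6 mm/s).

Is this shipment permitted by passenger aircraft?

With burn rate 6 mm/s (> 1.8 mm/s), the sparkler sticks fall in Code R5.
Available-oxygen content 8 % by mass meets the Code R8 criterion (Oxidizer), so the calcium hypochlorite is Code R8.
Burn rate 6 mm/s meets the Code R5 criterion (Flammable Solid), so the solid fuel tablets are Code R5.
Total Code R5: (one 4 oz pack = 113.6 g) + (three 2 oz packs = 170.4 g) = 284 g.
Code R5 is Forbidden by passenger aircraft.
Code R8 quantity: three 858 g packs = 2.574 kg.
That exceeds the Code R8 passenger aircraft limit of 2.5 kg.
The segregation rule (Code R4 with Code R2) does not apply to Code R5 with Code R8.

No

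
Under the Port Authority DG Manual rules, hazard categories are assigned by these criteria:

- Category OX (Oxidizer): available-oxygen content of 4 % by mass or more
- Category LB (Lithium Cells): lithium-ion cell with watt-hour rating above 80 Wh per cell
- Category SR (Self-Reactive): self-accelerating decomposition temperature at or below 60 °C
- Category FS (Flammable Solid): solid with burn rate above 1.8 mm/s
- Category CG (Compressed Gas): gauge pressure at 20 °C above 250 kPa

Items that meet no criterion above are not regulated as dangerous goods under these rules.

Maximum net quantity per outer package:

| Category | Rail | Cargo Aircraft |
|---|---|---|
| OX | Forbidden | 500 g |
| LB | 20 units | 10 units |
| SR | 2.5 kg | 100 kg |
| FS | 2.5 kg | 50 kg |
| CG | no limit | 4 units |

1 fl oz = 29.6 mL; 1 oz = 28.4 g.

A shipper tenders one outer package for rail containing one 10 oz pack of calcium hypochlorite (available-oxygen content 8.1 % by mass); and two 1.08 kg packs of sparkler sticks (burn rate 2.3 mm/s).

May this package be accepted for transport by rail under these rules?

No

Calcium hypochlorite: available-oxygen content 8.1 % by mass ≥ 4 % by mass → Category OX (Oxidizer).
Sparkler sticks: burn rate 2.3 mm/s > 1.8 mm/s → Category FS (Flammable Solid).
Category OX quantity: one 10 oz pack = 284 g.
By rail, Category OX is Forbidden regardless of quantity.
Category FS quantity: two 1.08 kg packs = 2.16 kg.
That is within the Category FS rail limit of 2.5 kg.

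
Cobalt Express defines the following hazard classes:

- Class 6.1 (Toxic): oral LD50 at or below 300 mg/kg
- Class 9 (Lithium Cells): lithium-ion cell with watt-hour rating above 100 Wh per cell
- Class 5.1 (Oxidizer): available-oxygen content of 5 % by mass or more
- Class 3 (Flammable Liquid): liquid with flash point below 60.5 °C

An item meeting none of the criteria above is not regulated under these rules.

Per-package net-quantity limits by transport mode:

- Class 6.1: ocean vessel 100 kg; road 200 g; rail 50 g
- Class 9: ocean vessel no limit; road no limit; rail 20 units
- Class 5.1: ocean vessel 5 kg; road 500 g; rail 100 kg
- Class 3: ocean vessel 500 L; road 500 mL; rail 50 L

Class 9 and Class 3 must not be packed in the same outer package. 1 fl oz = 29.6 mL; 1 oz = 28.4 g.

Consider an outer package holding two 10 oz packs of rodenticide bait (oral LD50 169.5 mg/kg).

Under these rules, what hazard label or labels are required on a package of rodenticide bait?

The rodenticide bait has oral LD50 169.5 mg/kg, which is ≤ 300 mg/kg, so it is Class 6.1 (Toxic).
Only the Class 6.1 label is required.

Class 6.1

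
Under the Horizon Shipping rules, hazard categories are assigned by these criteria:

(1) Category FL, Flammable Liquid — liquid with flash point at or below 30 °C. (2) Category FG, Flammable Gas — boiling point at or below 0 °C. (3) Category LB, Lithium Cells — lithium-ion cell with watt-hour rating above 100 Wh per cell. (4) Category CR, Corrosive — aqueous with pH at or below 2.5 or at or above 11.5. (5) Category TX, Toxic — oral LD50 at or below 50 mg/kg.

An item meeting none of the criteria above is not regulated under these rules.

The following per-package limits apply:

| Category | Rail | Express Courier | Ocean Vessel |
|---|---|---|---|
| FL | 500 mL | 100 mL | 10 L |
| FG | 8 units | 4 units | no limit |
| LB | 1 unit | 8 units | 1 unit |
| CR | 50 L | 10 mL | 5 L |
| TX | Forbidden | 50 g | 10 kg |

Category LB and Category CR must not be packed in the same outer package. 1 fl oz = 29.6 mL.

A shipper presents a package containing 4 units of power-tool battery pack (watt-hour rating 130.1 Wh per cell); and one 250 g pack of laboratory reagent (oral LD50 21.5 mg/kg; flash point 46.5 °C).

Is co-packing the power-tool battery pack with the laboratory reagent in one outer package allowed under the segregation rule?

With watt-hour rating 130.1 Wh per cell (> 100 Wh per cell), the power-tool battery pack falls in Category LB.
The laboratory reagent has oral LD50 21.5 mg/kg, which is ≤ 50 mg/kg, so it is Category TX (Toxic).
No segregation rule bars Category LB with Category TX.

Yes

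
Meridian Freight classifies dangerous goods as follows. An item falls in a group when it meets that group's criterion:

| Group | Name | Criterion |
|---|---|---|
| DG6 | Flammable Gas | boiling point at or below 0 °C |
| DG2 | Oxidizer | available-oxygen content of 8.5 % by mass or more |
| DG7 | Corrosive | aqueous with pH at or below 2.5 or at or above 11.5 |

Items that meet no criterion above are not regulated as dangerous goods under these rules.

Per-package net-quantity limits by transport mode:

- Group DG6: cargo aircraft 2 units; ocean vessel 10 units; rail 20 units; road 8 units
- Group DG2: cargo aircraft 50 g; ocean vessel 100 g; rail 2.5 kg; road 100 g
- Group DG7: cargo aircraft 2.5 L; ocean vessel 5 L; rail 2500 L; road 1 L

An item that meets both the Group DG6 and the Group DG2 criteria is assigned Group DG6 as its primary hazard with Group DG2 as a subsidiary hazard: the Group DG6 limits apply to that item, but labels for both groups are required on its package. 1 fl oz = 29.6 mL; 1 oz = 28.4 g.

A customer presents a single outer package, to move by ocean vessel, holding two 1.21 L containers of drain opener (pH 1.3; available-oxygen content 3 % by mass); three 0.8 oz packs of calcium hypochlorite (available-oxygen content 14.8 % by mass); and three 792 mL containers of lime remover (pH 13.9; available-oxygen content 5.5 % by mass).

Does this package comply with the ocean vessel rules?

Yes

With pH 1.3 (≤ 2.5), the drain opener falls in Group DG7.
With available-oxygen content 14.8 % by mass (≥ 8.5 % by mass), the calcium hypochlorite falls in Group DG2.
The lime remover has pH 13.9, which is ≥ 11.5, so it is Group DG7 (Corrosive).
Group DG7 net quantity: (two 1.21 L containers = 2.42 L) + (three 792 mL containers = 2.376 L) = 4.796 L.
That is within the Group DG7 ocean vessel limit of 5 L.
Group DG2 quantity: three 0.8 oz packs = 68.16 g.
That is within the Group DG2 ocean vessel limit of 100 g.
Every hazard group is within its ocean vessel limit and no segregation rule is violated.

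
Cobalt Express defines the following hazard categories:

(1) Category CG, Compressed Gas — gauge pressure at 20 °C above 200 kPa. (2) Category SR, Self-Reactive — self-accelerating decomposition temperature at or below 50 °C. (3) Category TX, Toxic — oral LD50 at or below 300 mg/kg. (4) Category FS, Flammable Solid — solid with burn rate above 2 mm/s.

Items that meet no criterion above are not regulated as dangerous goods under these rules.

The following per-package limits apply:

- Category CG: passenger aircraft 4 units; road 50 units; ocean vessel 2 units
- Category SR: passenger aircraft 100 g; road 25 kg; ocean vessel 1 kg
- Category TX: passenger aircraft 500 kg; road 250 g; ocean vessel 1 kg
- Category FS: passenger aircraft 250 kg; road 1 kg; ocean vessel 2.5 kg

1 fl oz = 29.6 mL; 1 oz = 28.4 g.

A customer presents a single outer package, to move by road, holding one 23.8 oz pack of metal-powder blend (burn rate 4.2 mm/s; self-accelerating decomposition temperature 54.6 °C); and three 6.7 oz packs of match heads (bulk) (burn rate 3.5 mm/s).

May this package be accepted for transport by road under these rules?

No

Metal-powder blend: burn rate 4.2 mm/s > 2 mm/s → Category FS (Flammable Solid).
Burn rate 3.5 mm/s meets the Category FS criterion (Flammable Solid), so the match heads (bulk) are Category FS.
Category FS net quantity: (one 23.8 oz pack = 675.92 g) + (three 6.7 oz packs = 570.84 g) = 1246.76 g.
1246.76 g > 1 kg (road limit, Category FS) — over the limit.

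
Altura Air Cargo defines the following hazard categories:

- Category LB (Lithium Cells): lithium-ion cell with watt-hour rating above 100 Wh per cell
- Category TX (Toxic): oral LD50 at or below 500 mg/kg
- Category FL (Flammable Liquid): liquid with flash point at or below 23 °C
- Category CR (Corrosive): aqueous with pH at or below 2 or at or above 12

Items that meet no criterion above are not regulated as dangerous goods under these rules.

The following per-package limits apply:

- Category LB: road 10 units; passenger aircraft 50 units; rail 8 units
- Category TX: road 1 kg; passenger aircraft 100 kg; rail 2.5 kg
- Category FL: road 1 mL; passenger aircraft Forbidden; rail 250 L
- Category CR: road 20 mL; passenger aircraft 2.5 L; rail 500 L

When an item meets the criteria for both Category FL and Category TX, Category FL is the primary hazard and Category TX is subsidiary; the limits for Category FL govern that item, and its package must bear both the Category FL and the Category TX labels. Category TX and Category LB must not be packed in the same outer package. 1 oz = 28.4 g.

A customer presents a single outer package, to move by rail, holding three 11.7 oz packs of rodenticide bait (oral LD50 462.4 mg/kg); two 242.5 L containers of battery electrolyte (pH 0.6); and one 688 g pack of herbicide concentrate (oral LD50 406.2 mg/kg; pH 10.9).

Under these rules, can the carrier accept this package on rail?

The rodenticide bait has oral LD50 462.4 mg/kg, which is ≤ 500 mg/kg, so it is Category TX (Toxic).
Battery electrolyte: pH 0.6 ≤ 2 → Category CR (Corrosive).
With oral LD50 406.2 mg/kg (≤ 500 mg/kg), the herbicide concentrate falls in Category TX.
Total Category TX: (three 11.7 oz packs = 996.84 g) + 688 g = 1684.84 g.
1684.84 g is within the rail limit of 2.5 kg for Category TX.
Category CR quantity: two 242.5 L containers = 485 L.
That is within the Category CR rail limit of 500 L.
The segregation rule (Category TX with Category LB) does not apply to Category TX with Category CR.
Every hazard category is within its rail limit and no segregation rule is violated.

Yes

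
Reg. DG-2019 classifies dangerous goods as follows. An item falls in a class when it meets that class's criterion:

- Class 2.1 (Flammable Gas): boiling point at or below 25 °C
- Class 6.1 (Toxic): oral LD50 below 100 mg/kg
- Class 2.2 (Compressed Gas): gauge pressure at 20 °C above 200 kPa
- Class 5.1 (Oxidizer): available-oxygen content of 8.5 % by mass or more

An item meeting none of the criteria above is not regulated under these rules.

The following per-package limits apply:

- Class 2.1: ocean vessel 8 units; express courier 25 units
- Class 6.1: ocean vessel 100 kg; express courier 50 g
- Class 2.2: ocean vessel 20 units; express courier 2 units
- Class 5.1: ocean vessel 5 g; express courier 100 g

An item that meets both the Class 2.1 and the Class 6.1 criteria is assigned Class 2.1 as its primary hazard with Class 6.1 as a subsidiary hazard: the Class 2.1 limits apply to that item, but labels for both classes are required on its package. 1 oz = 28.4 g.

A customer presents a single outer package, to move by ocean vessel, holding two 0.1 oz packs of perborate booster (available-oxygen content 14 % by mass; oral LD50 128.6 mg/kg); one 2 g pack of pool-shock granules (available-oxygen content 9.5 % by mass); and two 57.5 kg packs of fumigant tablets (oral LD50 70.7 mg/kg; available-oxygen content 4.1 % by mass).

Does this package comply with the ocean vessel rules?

Perborate booster: available-oxygen content 14 % by mass ≥ 8.5 % by mass → Class 5.1 (Oxidizer).
The pool-shock granules have available-oxygen content 9.5 % by mass, which is ≥ 8.5 % by mass, so they are Class 5.1 (Oxidizer).
With oral LD50 70.7 mg/kg (< 100 mg/kg), the fumigant tablets fall in Class 6.1.
Total Class 5.1: (two 0.1 oz packs = 5.68 g) + 2 g = 7.68 g.
That exceeds the Class 5.1 ocean vessel limit of 5 g.
Class 6.1 quantity: two 57.5 kg packs = 115 kg.
115 kg exceeds the ocean vessel limit of 100 kg for Class 6.1.

No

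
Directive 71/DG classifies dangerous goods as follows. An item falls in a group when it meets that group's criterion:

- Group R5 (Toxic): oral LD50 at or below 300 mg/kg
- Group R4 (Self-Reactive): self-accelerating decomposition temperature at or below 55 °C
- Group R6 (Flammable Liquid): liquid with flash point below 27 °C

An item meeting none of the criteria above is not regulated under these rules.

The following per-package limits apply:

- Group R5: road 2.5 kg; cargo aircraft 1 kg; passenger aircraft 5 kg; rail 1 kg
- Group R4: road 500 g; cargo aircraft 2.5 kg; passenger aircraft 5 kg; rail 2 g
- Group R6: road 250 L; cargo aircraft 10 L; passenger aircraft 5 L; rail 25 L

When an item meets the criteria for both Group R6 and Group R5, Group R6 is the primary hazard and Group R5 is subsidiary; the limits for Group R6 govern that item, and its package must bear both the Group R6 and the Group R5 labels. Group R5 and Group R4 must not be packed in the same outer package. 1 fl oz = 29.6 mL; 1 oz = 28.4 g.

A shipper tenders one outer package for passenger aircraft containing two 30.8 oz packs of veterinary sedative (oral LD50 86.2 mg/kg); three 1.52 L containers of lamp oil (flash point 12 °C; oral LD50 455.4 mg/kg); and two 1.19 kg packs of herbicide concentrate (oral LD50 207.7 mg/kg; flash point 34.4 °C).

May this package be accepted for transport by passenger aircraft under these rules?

Veterinary sedative: oral LD50 86.2 mg/kg ≤ 300 mg/kg → Group R5 (Toxic).
Flash point 12 °C meets the Group R6 criterion (Flammable Liquid), so the lamp oil is Group R6.
With oral LD50 207.7 mg/kg (≤ 300 mg/kg), the herbicide concentrate falls in Group R5.
Total Group R5: (two 30.8 oz packs = 1749.44 g) + (two 1.19 kg packs = 2.38 kg) = 4129.44 g.
4129.44 g ≤ 5 kg (passenger aircraft limit, Group R5) — within limit.
Group R6 quantity: three 1.52 L containers = 4.56 L.
4.56 L is within the passenger aircraft limit of 5 L for Group R6.
The segregation rule (Group R5 with Group R4) does not apply to Group R5 with Group R6.
Every hazard group is within its passenger aircraft limit and no segregation rule is violated.

Yes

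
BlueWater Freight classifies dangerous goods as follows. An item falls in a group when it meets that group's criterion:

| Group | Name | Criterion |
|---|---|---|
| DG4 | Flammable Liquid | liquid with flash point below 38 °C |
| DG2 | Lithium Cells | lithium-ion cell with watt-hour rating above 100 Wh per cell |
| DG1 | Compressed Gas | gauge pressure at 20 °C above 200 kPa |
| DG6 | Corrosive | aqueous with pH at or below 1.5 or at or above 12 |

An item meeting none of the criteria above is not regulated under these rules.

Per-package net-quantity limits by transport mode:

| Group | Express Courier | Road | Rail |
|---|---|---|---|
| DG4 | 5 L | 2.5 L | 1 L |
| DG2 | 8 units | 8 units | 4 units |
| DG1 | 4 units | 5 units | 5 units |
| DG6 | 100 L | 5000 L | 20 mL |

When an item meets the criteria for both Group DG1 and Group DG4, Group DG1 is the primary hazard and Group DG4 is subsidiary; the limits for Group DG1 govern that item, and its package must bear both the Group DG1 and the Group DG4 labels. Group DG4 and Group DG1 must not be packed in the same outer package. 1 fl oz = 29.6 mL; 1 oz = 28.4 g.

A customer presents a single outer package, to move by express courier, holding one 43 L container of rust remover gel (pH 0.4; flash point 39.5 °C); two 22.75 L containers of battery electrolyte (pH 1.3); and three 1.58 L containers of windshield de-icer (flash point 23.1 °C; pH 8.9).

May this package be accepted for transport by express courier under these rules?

pH 0.4 meets the Group DG6 criterion (Corrosive), so the rust remover gel is Group DG6.
With pH 1.3 (≤ 1.5), the battery electrolyte falls in Group DG6.
Windshield de-icer: flash point 23.1 °C < 38 °C → Group DG4 (Flammable Liquid).
Total Group DG6: 43 L + (two 22.75 L containers = 45.5 L) = 88.5 L.
That is within the Group DG6 express courier limit of 100 L.
Group DG4 quantity: three 1.58 L containers = 4.74 L.
4.74 L ≤ 5 L (express courier limit, Group DG4) — within limit.
The segregation rule (Group DG4 with Group DG1) does not apply to Group DG6 with Group DG4.
Every hazard group is within its express courier limit and no segregation rule is violated.

Yes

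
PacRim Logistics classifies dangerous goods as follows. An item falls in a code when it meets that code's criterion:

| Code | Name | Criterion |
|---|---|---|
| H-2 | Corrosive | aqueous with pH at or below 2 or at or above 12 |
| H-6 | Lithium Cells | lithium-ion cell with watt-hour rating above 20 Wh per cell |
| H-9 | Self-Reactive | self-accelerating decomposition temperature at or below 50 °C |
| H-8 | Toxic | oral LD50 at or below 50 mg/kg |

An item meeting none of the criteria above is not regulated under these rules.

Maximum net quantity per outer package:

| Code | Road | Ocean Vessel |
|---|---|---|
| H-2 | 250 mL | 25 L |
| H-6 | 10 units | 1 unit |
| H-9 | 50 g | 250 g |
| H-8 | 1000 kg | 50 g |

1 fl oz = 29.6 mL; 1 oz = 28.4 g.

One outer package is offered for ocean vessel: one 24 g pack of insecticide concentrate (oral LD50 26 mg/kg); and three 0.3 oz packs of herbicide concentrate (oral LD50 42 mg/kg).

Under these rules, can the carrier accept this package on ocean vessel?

The insecticide concentrate has oral LD50 26 mg/kg, which is ≤ 50 mg/kg, so it is Code H-8 (Toxic).
With oral LD50 42 mg/kg (≤ 50 mg/kg), the herbicide concentrate falls in Code H-8.
Total Code H-8: 24 g + (three 0.3 oz packs = 25.56 g) = 49.56 g.
That is within the Code H-8 ocean vessel limit of 50 g.

Yes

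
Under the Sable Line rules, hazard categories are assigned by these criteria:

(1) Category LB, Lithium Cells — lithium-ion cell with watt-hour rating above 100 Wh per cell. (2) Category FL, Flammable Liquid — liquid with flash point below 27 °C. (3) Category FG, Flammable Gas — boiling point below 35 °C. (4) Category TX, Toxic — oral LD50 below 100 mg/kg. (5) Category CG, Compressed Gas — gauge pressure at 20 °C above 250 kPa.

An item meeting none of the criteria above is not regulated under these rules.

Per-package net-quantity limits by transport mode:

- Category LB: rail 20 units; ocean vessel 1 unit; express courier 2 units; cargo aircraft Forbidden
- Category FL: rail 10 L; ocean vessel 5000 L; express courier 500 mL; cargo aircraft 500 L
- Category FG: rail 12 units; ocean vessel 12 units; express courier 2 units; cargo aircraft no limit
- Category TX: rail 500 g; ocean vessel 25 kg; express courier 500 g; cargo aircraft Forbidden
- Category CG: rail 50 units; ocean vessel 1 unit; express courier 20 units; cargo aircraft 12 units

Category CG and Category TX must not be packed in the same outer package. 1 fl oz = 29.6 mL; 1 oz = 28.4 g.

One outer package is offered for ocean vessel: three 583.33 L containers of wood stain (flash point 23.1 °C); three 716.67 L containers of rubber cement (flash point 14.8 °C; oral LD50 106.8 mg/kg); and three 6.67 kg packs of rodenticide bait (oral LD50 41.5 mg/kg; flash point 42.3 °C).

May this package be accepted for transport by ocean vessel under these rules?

Flash point 23.1 °C meets the Category FL criterion (Flammable Liquid), so the wood stain is Category FL.
The rubber cement has flash point 14.8 °C, which is < 27 °C, so it is Category FL (Flammable Liquid).
With oral LD50 41.5 mg/kg (< 100 mg/kg), the rodenticide bait falls in Category TX.
Total Category FL: (three 583.33 L containers = 1749.99 L) + (three 716.67 L containers = 2150.01 L) = 3900 L.
3900 L is within the ocean vessel limit of 5000 L for Category FL.
Category TX quantity: three 6.67 kg packs = 20.01 kg.
That is within the Category TX ocean vessel limit of 25 kg.
The segregation rule (Category CG with Category TX) does not apply to Category FL with Category TX.
Every hazard category is within its ocean vessel limit and no segregation rule is violated.

Yes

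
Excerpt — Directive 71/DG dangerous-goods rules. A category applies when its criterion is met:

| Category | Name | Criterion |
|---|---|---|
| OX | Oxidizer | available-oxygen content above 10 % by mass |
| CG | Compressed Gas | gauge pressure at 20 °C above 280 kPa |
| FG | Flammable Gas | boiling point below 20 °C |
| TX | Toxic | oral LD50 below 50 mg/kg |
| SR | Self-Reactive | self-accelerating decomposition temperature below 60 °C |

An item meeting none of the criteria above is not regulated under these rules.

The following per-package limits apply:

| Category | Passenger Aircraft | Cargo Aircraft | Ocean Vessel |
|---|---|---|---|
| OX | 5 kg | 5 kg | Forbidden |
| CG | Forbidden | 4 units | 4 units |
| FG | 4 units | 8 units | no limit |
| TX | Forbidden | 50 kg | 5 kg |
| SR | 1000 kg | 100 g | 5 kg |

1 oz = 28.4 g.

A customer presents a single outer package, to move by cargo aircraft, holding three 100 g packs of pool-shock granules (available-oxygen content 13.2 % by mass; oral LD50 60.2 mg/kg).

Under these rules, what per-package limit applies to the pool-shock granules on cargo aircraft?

5 kg

Pool-shock granules: available-oxygen content 13.2 % by mass > 10 % by mass → Category OX (Oxidizer).
The cargo aircraft limit for Category OX is 5 kg.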